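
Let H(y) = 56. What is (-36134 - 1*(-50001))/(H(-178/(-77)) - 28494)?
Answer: -13867/28438 ≈ -0.48762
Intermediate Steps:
(-36134 - 1*(-50001))/(H(-178/(-77)) - 28494) = (-36134 - 1*(-50001))/(56 - 28494) = (-36134 + 50001)/(-28438) = 13867*(-1/28438) = -13867/28438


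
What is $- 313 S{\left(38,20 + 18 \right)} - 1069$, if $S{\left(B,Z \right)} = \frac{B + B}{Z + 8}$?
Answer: $- \frac{36481}{23} \approx -1586.1$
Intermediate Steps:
$S{\left(B,Z \right)} = \frac{2 B}{8 + Z}$
$- 313 S{\left(38,20 + 18 \right)} - 1069 = - 313 \cdot 2 \cdot 38 \frac{1}{8 + \left(20 + 18\right)} - 1069 = - 313 \cdot 2 \cdot 38 \frac{1}{8 + 38} - 1069 = - 313 \cdot 2 \cdot 38 \cdot \frac{1}{46} - 1069 = \left(-313\right) \frac{38}{23} - 1069 = - \frac{11894}{23} - 1069 = - \frac{36481}{23}$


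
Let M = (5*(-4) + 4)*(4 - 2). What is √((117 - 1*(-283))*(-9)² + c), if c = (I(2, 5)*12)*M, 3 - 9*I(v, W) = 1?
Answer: 4*√18177/3 ≈ 179.76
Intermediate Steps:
I(v, W) = 2/9 (I(v, W) = ⅓ - ⅑*1 = ⅓ - ⅑ = 2/9)
M = -32 (M = (-20 + 4)*2 = -16*2 = -32)
c = -256/3 (c = ((2/9)*12)*(-32) = (8/3)*(-32) = -256/3 ≈ -85.333)
√((117 - 1*(-283))*(-9)² + c) = √((117 - 1*(-283))*(-9)² - 256/3) = √((117 + 283)*81 - 256/3) = √(400*81 - 256/3) = √(32400 - 256/3) = √(96944/3) = 4*√18177/3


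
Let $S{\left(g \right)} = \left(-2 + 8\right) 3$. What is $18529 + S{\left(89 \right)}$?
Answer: $18547$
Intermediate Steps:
$S{\left(g \right)} = 18$ ($S{\left(g \right)} = 6 \cdot 3 = 18$)
$18529 + S{\left(89 \right)} = 18529 + 18 = 18547$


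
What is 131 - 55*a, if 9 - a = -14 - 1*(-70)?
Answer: 2716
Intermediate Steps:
a = -47 (a = 9 - (-14 - 1*(-70)) = 9 - (-14 + 70) = 9 - 1*56 = 9 - 56 = -47)
131 - 55*a = 131 - 55*(-47) = 131 + 2585 = 2716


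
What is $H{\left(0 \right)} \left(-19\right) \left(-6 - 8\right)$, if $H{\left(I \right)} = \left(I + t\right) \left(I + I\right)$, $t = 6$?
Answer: $0$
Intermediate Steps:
$H{\left(I \right)} = 2 I \left(6 + I\right)$ ($H{\left(I \right)} = \left(I + 6\right) \left(I + I\right) = \left(6 + I\right) 2 I = 2 I \left(6 + I\right)$)
$H{\left(0 \right)} \left(-19\right) \left(-6 - 8\right) = 2 \cdot 0 \left(6 + 0\right) \left(-19\right) \left(-6 - 8\right) = 2 \cdot 0 \cdot 6 \left(-19\right) \left(-14\right) = 0 \left(-19\right) \left(-14\right) = 0 \left(-14\right) = 0$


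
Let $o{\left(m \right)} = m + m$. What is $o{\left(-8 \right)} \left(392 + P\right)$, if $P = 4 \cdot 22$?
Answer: $-7680$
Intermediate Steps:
$o{\left(m \right)} = 2 m$
$P = 88$
$o{\left(-8 \right)} \left(392 + P\right) = 2 \left(-8\right) \left(392 + 88\right) = \left(-16\right) 480 = -7680$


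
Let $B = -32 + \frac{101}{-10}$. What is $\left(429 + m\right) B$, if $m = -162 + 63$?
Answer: $-13893$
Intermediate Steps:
$m = -99$
$B = - \frac{421}{10}$ ($B = -32 + 101 \left(- \frac{1}{10}\right) = -32 - \frac{101}{10} = - \frac{421}{10} \approx -42.1$)
$\left(429 + m\right) B = \left(429 - 99\right) \left(- \frac{421}{10}\right) = 330 \left(- \frac{421}{10}\right) = -13893$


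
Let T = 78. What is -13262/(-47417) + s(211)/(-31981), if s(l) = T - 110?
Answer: 425649366/1516443077 ≈ 0.28069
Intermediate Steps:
s(l) = -32 (s(l) = 78 - 110 = -32)
-13262/(-47417) + s(211)/(-31981) = -13262/(-47417) - 32/(-31981) = -13262*(-1/47417) - 32*(-1/31981) = 13262/47417 + 32/31981 = 425649366/1516443077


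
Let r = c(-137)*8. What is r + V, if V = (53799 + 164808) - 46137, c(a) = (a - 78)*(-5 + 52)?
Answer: 91630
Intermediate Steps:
c(a) = -3666 + 47*a (c(a) = (-78 + a)*47 = -3666 + 47*a)
r = -80840 (r = (-3666 + 47*(-137))*8 = (-3666 - 6439)*8 = -10105*8 = -80840)
V = 172470 (V = 218607 - 46137 = 172470)
r + V = -80840 + 172470 = 91630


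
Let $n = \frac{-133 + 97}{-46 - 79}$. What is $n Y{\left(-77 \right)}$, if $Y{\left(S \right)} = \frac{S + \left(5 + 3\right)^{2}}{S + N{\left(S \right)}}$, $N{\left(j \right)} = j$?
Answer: $\frac{234}{9625} \approx 0.024312$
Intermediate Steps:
$Y{\left(S \right)} = \frac{64 + S}{2 S}$ ($Y{\left(S \right)} = \frac{S + \left(5 + 3\right)^{2}}{S + S} = \frac{S + 8^{2}}{2 S} = \left(S + 64\right) \frac{1}{2 S} = \left(64 + S\right) \frac{1}{2 S} = \frac{64 + S}{2 S}$)
$n = \frac{36}{125}$ ($n = - \frac{36}{-125} = \left(-36\right) \left(- \frac{1}{125}\right) = \frac{36}{125} \approx 0.288$)
$n Y{\left(-77 \right)} = \frac{36 \frac{64 - 77}{2 \left(-77\right)}}{125} = \frac{36 \cdot \frac{1}{2} \left(- \frac{1}{77}\right) \left(-13\right)}{125} = \frac{36}{125} \cdot \frac{13}{154} = \frac{234}{9625}$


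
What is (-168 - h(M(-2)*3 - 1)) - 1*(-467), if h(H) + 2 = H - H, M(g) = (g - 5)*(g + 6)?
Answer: 301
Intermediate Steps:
M(g) = (-5 + g)*(6 + g)
h(H) = -2 (h(H) = -2 + (H - H) = -2 + 0 = -2)
(-168 - h(M(-2)*3 - 1)) - 1*(-467) = (-168 - 1*(-2)) - 1*(-467) = (-168 + 2) + 467 = -166 + 467 = 301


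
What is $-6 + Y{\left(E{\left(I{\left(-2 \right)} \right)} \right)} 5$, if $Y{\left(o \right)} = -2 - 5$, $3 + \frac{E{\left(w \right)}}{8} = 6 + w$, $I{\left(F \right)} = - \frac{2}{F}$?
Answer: $-41$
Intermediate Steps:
$E{\left(w \right)} = 24 + 8 w$ ($E{\left(w \right)} = -24 + 8 \left(6 + w\right) = -24 + \left(48 + 8 w\right) = 24 + 8 w$)
$Y{\left(o \right)} = -7$
$-6 + Y{\left(E{\left(I{\left(-2 \right)} \right)} \right)} 5 = -6 - 35 = -41$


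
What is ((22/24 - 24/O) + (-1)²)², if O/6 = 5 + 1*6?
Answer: 42025/17424 ≈ 2.4119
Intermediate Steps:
O = 66 (O = 6*(5 + 1*6) = 6*(5 + 6) = 6*11 = 66)
((22/24 - 24/O) + (-1)²)² = ((22/24 - 24/66) + (-1)²)² = ((22*(1/24) - 24*1/66) + 1)² = ((11/12 - 4/11) + 1)² = (73/132 + 1)² = (205/132)² = 42025/17424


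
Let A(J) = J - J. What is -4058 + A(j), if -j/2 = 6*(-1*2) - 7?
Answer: -4058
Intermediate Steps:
j = 38 (j = -2*(6*(-1*2) - 7) = -2*(6*(-2) - 7) = -2*(-12 - 7) = -2*(-19) = 38)
A(J) = 0
-4058 + A(j) = -4058 + 0 = -4058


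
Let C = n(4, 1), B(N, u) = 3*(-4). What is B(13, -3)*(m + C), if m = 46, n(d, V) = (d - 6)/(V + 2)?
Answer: -544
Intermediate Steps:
n(d, V) = (-6 + d)/(2 + V)
B(N, u) = -12
C = -⅔ (C = (-6 + 4)/(2 + 1) = -2/3 = (⅓)*(-2) = -⅔ ≈ -0.66667)
B(13, -3)*(m + C) = -12*(46 - ⅔) = -12*136/3 = -544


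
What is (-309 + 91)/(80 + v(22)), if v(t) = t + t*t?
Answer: -109/293 ≈ -0.37201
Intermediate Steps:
v(t) = t + t**2
(-309 + 91)/(80 + v(22)) = (-309 + 91)/(80 + 22*(1 + 22)) = -218/(80 + 22*23) = -218/(80 + 506) = -218/586 = -218*1/586 = -109/293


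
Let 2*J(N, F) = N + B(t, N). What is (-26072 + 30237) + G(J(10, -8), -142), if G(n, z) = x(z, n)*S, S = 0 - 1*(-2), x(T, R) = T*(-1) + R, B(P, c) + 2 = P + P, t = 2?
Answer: 4461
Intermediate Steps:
B(P, c) = -2 + 2*P (B(P, c) = -2 + (P + P) = -2 + 2*P)
x(T, R) = R - T (x(T, R) = -T + R = R - T)
J(N, F) = 1 + N/2 (J(N, F) = (N + (-2 + 2*2))/2 = (N + (-2 + 4))/2 = (N + 2)/2 = (2 + N)/2 = 1 + N/2)
S = 2 (S = 0 + 2 = 2)
G(n, z) = -2*z + 2*n (G(n, z) = (n - z)*2 = -2*z + 2*n)
(-26072 + 30237) + G(J(10, -8), -142) = (-26072 + 30237) + (-2*(-142) + 2*(1 + (½)*10)) = 4165 + (284 + 2*(1 + 5)) = 4165 + (284 + 2*6) = 4165 + (284 + 12) = 4165 + 296 = 4461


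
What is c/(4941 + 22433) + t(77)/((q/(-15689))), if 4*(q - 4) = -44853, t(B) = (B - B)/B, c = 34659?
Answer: 34659/27374 ≈ 1.2661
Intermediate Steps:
t(B) = 0 (t(B) = 0/B = 0)
q = -44837/4 (q = 4 + (1/4)*(-44853) = 4 - 44853/4 = -44837/4 ≈ -11209.)
c/(4941 + 22433) + t(77)/((q/(-15689))) = 34659/(4941 + 22433) + 0/((-44837/4/(-15689))) = 34659/27374 + 0/((-44837/4*(-1/15689))) = 34659*(1/27374) + 0/(44837/62756) = 34659/27374 + 0*(62756/44837) = 34659/27374 + 0 = 34659/27374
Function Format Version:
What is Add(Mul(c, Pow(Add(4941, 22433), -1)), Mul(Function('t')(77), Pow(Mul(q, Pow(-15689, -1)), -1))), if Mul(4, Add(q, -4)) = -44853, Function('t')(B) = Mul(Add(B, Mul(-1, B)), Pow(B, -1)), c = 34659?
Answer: Rational(34659, 27374) ≈ 1.2661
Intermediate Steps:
Function('t')(B) = 0 (Function('t')(B) = Mul(0, Pow(B, -1)) = 0)
q = Rational(-44837, 4) (q = Add(4, Mul(Rational(1, 4), -44853)) = Add(4, Rational(-44853, 4)) = Rational(-44837, 4) ≈ -11209.)
Add(Mul(c, Pow(Add(4941, 22433), -1)), Mul(Function('t')(77), Pow(Mul(q, Pow(-15689, -1)), -1))) = Add(Mul(34659, Pow(Add(4941, 22433), -1)), Mul(0, Pow(Mul(Rational(-44837, 4), Pow(-15689, -1)), -1))) = Add(Mul(34659, Pow(27374, -1)), Mul(0, Pow(Mul(Rational(-44837, 4), Rational(-1, 15689)), -1))) = Add(Mul(34659, Rational(1, 27374)), Mul(0, Pow(Rational(44837, 62756), -1))) = Add(Rational(34659, 27374), Mul(0, Rational(62756, 44837))) = Add(Rational(34659, 27374), 0) = Rational(34659, 27374)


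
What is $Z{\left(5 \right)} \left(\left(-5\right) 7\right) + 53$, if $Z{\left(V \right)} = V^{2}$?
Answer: $-822$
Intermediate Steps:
$Z{\left(5 \right)} \left(\left(-5\right) 7\right) + 53 = 5^{2} \left(\left(-5\right) 7\right) + 53 = 25 \left(-35\right) + 53 = -875 + 53 = -822$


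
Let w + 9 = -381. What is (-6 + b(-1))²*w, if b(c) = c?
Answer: -19110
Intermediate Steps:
w = -390 (w = -9 - 381 = -390)
(-6 + b(-1))²*w = (-6 - 1)²*(-390) = (-7)²*(-390) = 49*(-390) = -19110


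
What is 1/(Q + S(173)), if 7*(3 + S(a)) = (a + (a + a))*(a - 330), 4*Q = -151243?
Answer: -28/1384717 ≈ -2.0221e-5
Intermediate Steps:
Q = -151243/4 (Q = (1/4)*(-151243) = -151243/4 ≈ -37811.)
S(a) = -3 + 3*a*(-330 + a)/7 (S(a) = -3 + ((a + (a + a))*(a - 330))/7 = -3 + ((a + 2*a)*(-330 + a))/7 = -3 + ((3*a)*(-330 + a))/7 = -3 + (3*a*(-330 + a))/7 = -3 + 3*a*(-330 + a)/7)
1/(Q + S(173)) = 1/(-151243/4 + (-3 - 990/7*173 + (3/7)*173**2)) = 1/(-151243/4 + (-3 - 171270/7 + (3/7)*29929)) = 1/(-151243/4 + (-3 - 171270/7 + 89787/7)) = 1/(-151243/4 - 81504/7) = 1/(-1384717/28) = -28/1384717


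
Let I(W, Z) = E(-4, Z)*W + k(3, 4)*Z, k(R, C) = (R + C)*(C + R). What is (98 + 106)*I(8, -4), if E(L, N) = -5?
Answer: -48144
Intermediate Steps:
k(R, C) = (C + R)² (k(R, C) = (C + R)*(C + R) = (C + R)²)
I(W, Z) = -5*W + 49*Z (I(W, Z) = -5*W + (4 + 3)²*Z = -5*W + 7²*Z = -5*W + 49*Z)
(98 + 106)*I(8, -4) = (98 + 106)*(-5*8 + 49*(-4)) = 204*(-40 - 196) = 204*(-236) = -48144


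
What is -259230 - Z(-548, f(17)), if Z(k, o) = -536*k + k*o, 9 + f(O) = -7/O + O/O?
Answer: -9478650/17 ≈ -5.5757e+5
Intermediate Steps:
f(O) = -8 - 7/O (f(O) = -9 + (-7/O + O/O) = -9 + (-7/O + 1) = -9 + (1 - 7/O) = -8 - 7/O)
-259230 - Z(-548, f(17)) = -259230 - (-548)*(-536 + (-8 - 7/17)) = -259230 - (-548)*(-536 - 143/17) = -259230 - (-548)*(-9255)/17 = -259230 - 1*5071740/17 = -259230 - 5071740/17 = -9478650/17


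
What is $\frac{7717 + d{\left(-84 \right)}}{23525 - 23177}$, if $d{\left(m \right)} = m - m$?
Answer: $\frac{7717}{348} \approx 22.175$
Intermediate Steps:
$d{\left(m \right)} = 0$
$\frac{7717 + d{\left(-84 \right)}}{23525 - 23177} = \frac{7717 + 0}{23525 - 23177} = \frac{7717}{348}$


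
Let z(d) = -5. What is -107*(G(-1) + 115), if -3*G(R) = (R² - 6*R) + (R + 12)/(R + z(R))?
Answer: -218173/18 ≈ -12121.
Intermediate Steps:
G(R) = 2*R - R²/3 - (12 + R)/(3*(-5 + R)) (G(R) = -((R² - 6*R) + (R + 12)/(R - 5))/3 = -((R² - 6*R) + (12 + R)/(-5 + R))/3 = -(R² - 6*R + (12 + R)/(-5 + R))/3 = 2*R - R²/3 - (12 + R)/(3*(-5 + R)))
-107*(G(-1) + 115) = -107*((-12 - 1*(-1)³ - 31*(-1) + 11*(-1)²)/(3*(-5 - 1)) + 115) = -107*((⅓)*(-12 - 1*(-1) + 31 + 11*1)/(-6) + 115) = -107*((⅓)*(-⅙)*(-12 + 1 + 31 + 11) + 115) = -107*((⅓)*(-⅙)*31 + 115) = -107*(-31/18 + 115) = -107*2039/18 = -218173/18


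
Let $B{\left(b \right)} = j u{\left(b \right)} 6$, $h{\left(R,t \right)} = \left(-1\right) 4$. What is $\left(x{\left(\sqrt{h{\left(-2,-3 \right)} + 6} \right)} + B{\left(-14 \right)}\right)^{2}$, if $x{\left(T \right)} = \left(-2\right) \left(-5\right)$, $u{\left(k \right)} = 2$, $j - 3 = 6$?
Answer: $13924$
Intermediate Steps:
$j = 9$ ($j = 3 + 6 = 9$)
$h{\left(R,t \right)} = -4$
$B{\left(b \right)} = 108$ ($B{\left(b \right)} = 9 \cdot 2 \cdot 6 = 18 \cdot 6 = 108$)
$x{\left(T \right)} = 10$
$\left(x{\left(\sqrt{h{\left(-2,-3 \right)} + 6} \right)} + B{\left(-14 \right)}\right)^{2} = \left(10 + 108\right)^{2} = 118^{2} = 13924$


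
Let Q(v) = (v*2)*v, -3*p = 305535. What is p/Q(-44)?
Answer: -101845/3872 ≈ -26.303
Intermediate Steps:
p = -101845 (p = -⅓*305535 = -101845)
Q(v) = 2*v² (Q(v) = (2*v)*v = 2*v²)
p/Q(-44) = -101845/(2*(-44)²) = -101845/(2*1936) = -101845/3872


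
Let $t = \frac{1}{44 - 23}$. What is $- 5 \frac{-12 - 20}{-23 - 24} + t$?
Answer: $- \frac{3313}{987} \approx -3.3566$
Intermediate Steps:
$t = \frac{1}{21} \approx 0.047619$
$- 5 \frac{-12 - 20}{-23 - 24} + t = - 5 \frac{-12 - 20}{-23 - 24} + \frac{1}{21} = - 5 \frac{-12 - 20}{-47} + \frac{1}{21} = - 5 \left(\left(-32\right) \left(- \frac{1}{47}\right)\right) + \frac{1}{21} = \left(-5\right) \frac{32}{47} + \frac{1}{21} = - \frac{160}{47} + \frac{1}{21} = - \frac{3313}{987}$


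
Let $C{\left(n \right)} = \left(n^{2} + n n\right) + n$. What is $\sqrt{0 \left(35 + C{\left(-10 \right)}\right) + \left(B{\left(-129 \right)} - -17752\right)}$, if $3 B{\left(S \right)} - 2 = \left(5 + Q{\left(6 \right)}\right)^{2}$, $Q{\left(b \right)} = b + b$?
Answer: $\sqrt{17849} \approx 133.6$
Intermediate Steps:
$Q{\left(b \right)} = 2 b$
$B{\left(S \right)} = 97$ ($B{\left(S \right)} = \frac{2}{3} + \frac{\left(5 + 2 \cdot 6\right)^{2}}{3} = \frac{2}{3} + \frac{\left(5 + 12\right)^{2}}{3} = \frac{2}{3} + \frac{17^{2}}{3} = \frac{2}{3} + \frac{1}{3} \cdot 289 = \frac{2}{3} + \frac{289}{3} = 97$)
$C{\left(n \right)} = n + 2 n^{2}$ ($C{\left(n \right)} = \left(n^{2} + n^{2}\right) + n = 2 n^{2} + n = n + 2 n^{2}$)
$\sqrt{0 \left(35 + C{\left(-10 \right)}\right) + \left(B{\left(-129 \right)} - -17752\right)} = \sqrt{0 \left(35 - 10 \left(1 + 2 \left(-10\right)\right)\right) + \left(97 - -17752\right)} = \sqrt{0 \left(35 - 10 \left(1 - 20\right)\right) + \left(97 + 17752\right)} = \sqrt{0 \left(35 - -190\right) + 17849} = \sqrt{0 \left(35 + 190\right) + 17849} = \sqrt{0 \cdot 225 + 17849} = \sqrt{0 + 17849} = \sqrt{17849}$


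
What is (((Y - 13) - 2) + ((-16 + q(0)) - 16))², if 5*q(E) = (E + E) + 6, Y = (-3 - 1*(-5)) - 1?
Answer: 50176/25 ≈ 2007.0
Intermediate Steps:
Y = 1 (Y = (-3 + 5) - 1 = 2 - 1 = 1)
q(E) = 6/5 + 2*E/5 (q(E) = ((E + E) + 6)/5 = (2*E + 6)/5 = (6 + 2*E)/5 = 6/5 + 2*E/5)
(((Y - 13) - 2) + ((-16 + q(0)) - 16))² = (((1 - 13) - 2) + ((-16 + (6/5 + (⅖)*0)) - 16))² = ((-12 - 2) + ((-16 + (6/5 + 0)) - 16))² = (-14 + ((-16 + 6/5) - 16))² = (-14 + (-74/5 - 16))² = (-14 - 154/5)² = (-224/5)² = 50176/25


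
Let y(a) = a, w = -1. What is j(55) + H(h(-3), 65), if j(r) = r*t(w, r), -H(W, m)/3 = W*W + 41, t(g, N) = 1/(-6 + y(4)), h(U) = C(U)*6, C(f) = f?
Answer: -2245/2 ≈ -1122.5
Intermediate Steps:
h(U) = 6*U (h(U) = U*6 = 6*U)
t(g, N) = -1/2 (t(g, N) = 1/(-6 + 4) = 1/(-2) = -1/2)
H(W, m) = -123 - 3*W**2 (H(W, m) = -3*(W*W + 41) = -3*(W**2 + 41) = -3*(41 + W**2) = -123 - 3*W**2)
j(r) = -r/2 (j(r) = r*(-1/2) = -r/2)
j(55) + H(h(-3), 65) = -1/2*55 + (-123 - 3*(6*(-3))**2) = -55/2 + (-123 - 3*(-18)**2) = -55/2 + (-123 - 3*324) = -55/2 + (-123 - 972) = -55/2 - 1095 = -2245/2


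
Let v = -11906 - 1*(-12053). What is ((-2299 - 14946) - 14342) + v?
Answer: -31440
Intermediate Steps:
v = 147 (v = -11906 + 12053 = 147)
((-2299 - 14946) - 14342) + v = ((-2299 - 14946) - 14342) + 147 = (-17245 - 14342) + 147 = -31587 + 147 = -31440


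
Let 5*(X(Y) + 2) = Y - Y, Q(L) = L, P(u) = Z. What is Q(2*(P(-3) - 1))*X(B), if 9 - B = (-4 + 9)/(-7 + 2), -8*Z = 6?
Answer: 7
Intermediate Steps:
Z = -¾ (Z = -⅛*6 = -¾ ≈ -0.75000)
P(u) = -¾
B = 10 (B = 9 - (-4 + 9)/(-7 + 2) = 9 - 5/(-5) = 9 - 5*(-1)/5 = 9 - 1*(-1) = 9 + 1 = 10)
X(Y) = -2 (X(Y) = -2 + (Y - Y)/5 = -2 + (⅕)*0 = -2 + 0 = -2)
Q(2*(P(-3) - 1))*X(B) = (2*(-¾ - 1))*(-2) = (2*(-7/4))*(-2) = -7/2*(-2) = 7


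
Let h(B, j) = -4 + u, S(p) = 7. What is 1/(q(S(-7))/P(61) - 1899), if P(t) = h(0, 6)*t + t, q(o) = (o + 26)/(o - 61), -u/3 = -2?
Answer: -3294/6255317 ≈ -0.00052659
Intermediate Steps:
u = 6 (u = -3*(-2) = 6)
q(o) = (26 + o)/(-61 + o)
h(B, j) = 2 (h(B, j) = -4 + 6 = 2)
P(t) = 3*t (P(t) = 2*t + t = 3*t)
1/(q(S(-7))/P(61) - 1899) = 1/(((26 + 7)/(-61 + 7))/((3*61)) - 1899) = 1/((33/(-54))/183 - 1899) = 1/(-1/54*33*(1/183) - 1899) = 1/(-11/18*1/183 - 1899) = 1/(-11/3294 - 1899) = 1/(-6255317/3294) = -3294/6255317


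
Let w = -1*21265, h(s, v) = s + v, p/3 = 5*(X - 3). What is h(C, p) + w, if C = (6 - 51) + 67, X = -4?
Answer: -21348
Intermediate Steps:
p = -105 (p = 3*(5*(-4 - 3)) = 3*(5*(-7)) = 3*(-35) = -105)
C = 22 (C = -45 + 67 = 22)
w = -21265
h(C, p) + w = (22 - 105) - 21265 = -83 - 21265 = -21348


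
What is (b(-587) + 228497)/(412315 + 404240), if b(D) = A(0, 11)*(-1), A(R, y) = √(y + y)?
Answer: 228497/816555 - √22/816555 ≈ 0.27982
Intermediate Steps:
A(R, y) = √2*√y (A(R, y) = √(2*y) = √2*√y)
b(D) = -√22 (b(D) = (√2*√11)*(-1) = √22*(-1) = -√22)
(b(-587) + 228497)/(412315 + 404240) = (-√22 + 228497)/(412315 + 404240) = (228497 - √22)/816555 = (228497 - √22)*(1/816555) = 228497/816555 - √22/816555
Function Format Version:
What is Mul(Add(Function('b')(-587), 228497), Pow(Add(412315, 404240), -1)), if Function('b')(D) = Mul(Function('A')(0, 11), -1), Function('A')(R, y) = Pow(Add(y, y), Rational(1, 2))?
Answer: Add(Rational(228497, 816555), Mul(Rational(-1, 816555), Pow(22, Rational(1, 2)))) ≈ 0.27982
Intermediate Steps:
Function('A')(R, y) = Mul(Pow(2, Rational(1, 2)), Pow(y, Rational(1, 2))) (Function('A')(R, y) = Pow(Mul(2, y), Rational(1, 2)) = Mul(Pow(2, Rational(1, 2)), Pow(y, Rational(1, 2))))
Function('b')(D) = Mul(-1, Pow(22, Rational(1, 2))) (Function('b')(D) = Mul(Mul(Pow(2, Rational(1, 2)), Pow(11, Rational(1, 2))), -1) = Mul(Pow(22, Rational(1, 2)), -1) = Mul(-1, Pow(22, Rational(1, 2))))
Mul(Add(Function('b')(-587), 228497), Pow(Add(412315, 404240), -1)) = Mul(Add(Mul(-1, Pow(22, Rational(1, 2))), 228497), Pow(Add(412315, 404240), -1)) = Mul(Add(228497, Mul(-1, Pow(22, Rational(1, 2)))), Pow(816555, -1)) = Mul(Add(228497, Mul(-1, Pow(22, Rational(1, 2)))), Rational(1, 816555)) = Add(Rational(228497, 816555), Mul(Rational(-1, 816555), Pow(22, Rational(1, 2))))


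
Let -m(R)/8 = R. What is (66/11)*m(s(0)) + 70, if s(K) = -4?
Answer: 262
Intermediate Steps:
m(R) = -8*R
(66/11)*m(s(0)) + 70 = (66/11)*(-8*(-4)) + 70 = (66*(1/11))*32 + 70 = 6*32 + 70 = 192 + 70 = 262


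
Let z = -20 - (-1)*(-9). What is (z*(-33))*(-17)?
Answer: -16269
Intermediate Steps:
z = -29 (z = -20 - 1*9 = -20 - 9 = -29)
(z*(-33))*(-17) = -29*(-33)*(-17) = 957*(-17) = -16269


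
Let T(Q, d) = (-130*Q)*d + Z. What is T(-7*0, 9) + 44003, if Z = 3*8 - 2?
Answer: 44025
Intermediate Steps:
Z = 22 (Z = 24 - 2 = 22)
T(Q, d) = 22 - 130*Q*d (T(Q, d) = (-130*Q)*d + 22 = -130*Q*d + 22 = 22 - 130*Q*d)
T(-7*0, 9) + 44003 = (22 - 130*(-7*0)*9) + 44003 = (22 - 130*0*9) + 44003 = (22 + 0) + 44003 = 22 + 44003 = 44025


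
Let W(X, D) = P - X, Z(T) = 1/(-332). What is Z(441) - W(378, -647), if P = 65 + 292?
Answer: 6971/332 ≈ 20.997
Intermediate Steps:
Z(T) = -1/332
P = 357
W(X, D) = 357 - X
Z(441) - W(378, -647) = -1/332 - (357 - 1*378) = -1/332 - (357 - 378) = -1/332 - 1*(-21) = -1/332 + 21 = 6971/332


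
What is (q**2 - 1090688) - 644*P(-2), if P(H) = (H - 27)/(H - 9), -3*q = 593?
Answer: -104278057/99 ≈ -1.0533e+6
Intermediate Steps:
q = -593/3 (q = -1/3*593 = -593/3 ≈ -197.67)
P(H) = (-27 + H)/(-9 + H)
(q**2 - 1090688) - 644*P(-2) = ((-593/3)**2 - 1090688) - 644*(-27 - 2)/(-9 - 2) = (351649/9 - 1090688) - 644*(-29)/(-11) = -9464543/9 - (-644)*(-29)/11 = -9464543/9 - 644*29/11 = -9464543/9 - 18676/11 = -104278057/99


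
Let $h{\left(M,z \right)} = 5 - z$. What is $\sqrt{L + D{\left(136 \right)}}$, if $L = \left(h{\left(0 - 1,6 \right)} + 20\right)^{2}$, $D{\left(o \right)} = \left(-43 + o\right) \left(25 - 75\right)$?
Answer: $i \sqrt{4289} \approx 65.49 i$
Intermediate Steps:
$D{\left(o \right)} = 2150 - 50 o$ ($D{\left(o \right)} = \left(-43 + o\right) \left(-50\right) = 2150 - 50 o$)
$L = 361$ ($L = \left(\left(5 - 6\right) + 20\right)^{2} = \left(-1 + 20\right)^{2} = 19^{2} = 361$)
$\sqrt{L + D{\left(136 \right)}} = \sqrt{361 + \left(2150 - 6800\right)} = \sqrt{361 - 4650} = \sqrt{-4289} = i \sqrt{4289}$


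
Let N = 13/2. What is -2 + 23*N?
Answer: 295/2 ≈ 147.50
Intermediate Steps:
N = 13/2 (N = 13*(½) = 13/2 ≈ 6.5000)
-2 + 23*N = -2 + 23*(13/2) = -2 + 299/2 = 295/2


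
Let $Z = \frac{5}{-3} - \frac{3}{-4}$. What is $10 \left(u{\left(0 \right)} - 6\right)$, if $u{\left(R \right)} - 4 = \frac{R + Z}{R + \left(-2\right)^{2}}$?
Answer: $- \frac{535}{24} \approx -22.292$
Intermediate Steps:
$Z = - \frac{11}{12}$ ($Z = 5 \left(- \frac{1}{3}\right) - - \frac{3}{4} = - \frac{5}{3} + \frac{3}{4} = - \frac{11}{12} \approx -0.91667$)
$u{\left(R \right)} = 4 + \frac{- \frac{11}{12} + R}{4 + R}$ ($u{\left(R \right)} = 4 + \frac{R - \frac{11}{12}}{R + \left(-2\right)^{2}} = 4 + \frac{- \frac{11}{12} + R}{R + 4} = 4 + \frac{- \frac{11}{12} + R}{4 + R}$)
$10 \left(u{\left(0 \right)} - 6\right) = 10 \left(\frac{181 + 60 \cdot 0}{12 \left(4 + 0\right)} - 6\right) = 10 \left(\frac{181 + 0}{12 \cdot 4} - 6\right) = 10 \left(\frac{1}{12} \cdot \frac{1}{4} \cdot 181 - 6\right) = 10 \left(\frac{181}{48} - 6\right) = 10 \left(- \frac{107}{48}\right) = - \frac{535}{24}$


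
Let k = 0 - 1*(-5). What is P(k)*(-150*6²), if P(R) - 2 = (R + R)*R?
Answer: -280800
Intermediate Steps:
k = 5 (k = 0 + 5 = 5)
P(R) = 2 + 2*R² (P(R) = 2 + (R + R)*R = 2 + (2*R)*R = 2 + 2*R²)
P(k)*(-150*6²) = (2 + 2*5²)*(-150*6²) = (2 + 2*25)*(-150*36) = (2 + 50)*(-5400) = 52*(-5400) = -280800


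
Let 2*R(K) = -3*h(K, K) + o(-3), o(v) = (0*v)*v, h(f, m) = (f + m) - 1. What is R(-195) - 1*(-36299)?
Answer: 73771/2 ≈ 36886.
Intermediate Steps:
h(f, m) = -1 + f + m
o(v) = 0 (o(v) = 0*v = 0)
R(K) = 3/2 - 3*K (R(K) = (-3*(-1 + K + K) + 0)/2 = (-3*(-1 + 2*K) + 0)/2 = ((3 - 6*K) + 0)/2 = (3 - 6*K)/2 = 3/2 - 3*K)
R(-195) - 1*(-36299) = (3/2 - 3*(-195)) - 1*(-36299) = (3/2 + 585) + 36299 = 1173/2 + 36299 = 73771/2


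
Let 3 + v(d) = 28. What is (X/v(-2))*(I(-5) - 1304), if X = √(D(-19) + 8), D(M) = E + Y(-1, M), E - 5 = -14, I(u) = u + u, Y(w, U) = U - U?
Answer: -1314*I/25 ≈ -52.56*I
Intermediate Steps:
Y(w, U) = 0
I(u) = 2*u
v(d) = 25 (v(d) = -3 + 28 = 25)
E = -9 (E = 5 - 14 = -9)
D(M) = -9 (D(M) = -9 + 0 = -9)
X = I (X = √(-9 + 8) = √(-1) = I ≈ 1.0*I)
(X/v(-2))*(I(-5) - 1304) = (I/25)*(2*(-5) - 1304) = (I*(1/25))*(-10 - 1304) = (I/25)*(-1314) = -1314*I/25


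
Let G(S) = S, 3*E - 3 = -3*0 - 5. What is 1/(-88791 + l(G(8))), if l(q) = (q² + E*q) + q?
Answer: -3/266173 ≈ -1.1271e-5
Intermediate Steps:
E = -⅔ (E = 1 + (-3*0 - 5)/3 = 1 + (0 - 5)/3 = 1 + (⅓)*(-5) = 1 - 5/3 = -⅔ ≈ -0.66667)
l(q) = q² + q/3 (l(q) = (q² - 2*q/3) + q = q² + q/3)
1/(-88791 + l(G(8))) = 1/(-88791 + 8*(⅓ + 8)) = 1/(-88791 + 8*(25/3)) = 1/(-88791 + 200/3) = 1/(-266173/3) = -3/266173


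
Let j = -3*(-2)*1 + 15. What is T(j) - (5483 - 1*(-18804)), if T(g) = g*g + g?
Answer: -23825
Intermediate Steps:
j = 21 (j = 6*1 + 15 = 6 + 15 = 21)
T(g) = g + g² (T(g) = g² + g = g + g²)
T(j) - (5483 - 1*(-18804)) = 21*(1 + 21) - (5483 - 1*(-18804)) = 21*22 - (5483 + 18804) = 462 - 1*24287 = 462 - 24287 = -23825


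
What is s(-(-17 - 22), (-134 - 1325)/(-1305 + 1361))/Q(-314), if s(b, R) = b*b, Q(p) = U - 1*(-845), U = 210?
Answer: 1521/1055 ≈ 1.4417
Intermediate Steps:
Q(p) = 1055 (Q(p) = 210 - 1*(-845) = 210 + 845 = 1055)
s(b, R) = b**2
s(-(-17 - 22), (-134 - 1325)/(-1305 + 1361))/Q(-314) = (-(-17 - 22))**2/1055 = (-1*(-39))**2*(1/1055) = 39**2*(1/1055) = 1521*(1/1055) = 1521/1055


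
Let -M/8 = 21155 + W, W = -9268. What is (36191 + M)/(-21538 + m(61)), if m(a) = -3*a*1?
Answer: 8415/3103 ≈ 2.7119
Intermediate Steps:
m(a) = -3*a
M = -95096 (M = -8*(21155 - 9268) = -8*11887 = -95096)
(36191 + M)/(-21538 + m(61)) = (36191 - 95096)/(-21538 - 3*61) = -58905/(-21538 - 183) = -58905/(-21721) = -58905*(-1/21721) = 8415/3103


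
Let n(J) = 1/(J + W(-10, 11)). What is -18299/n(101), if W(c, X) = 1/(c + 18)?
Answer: -14803891/8 ≈ -1.8505e+6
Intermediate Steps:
W(c, X) = 1/(18 + c)
n(J) = 1/(⅛ + J) (n(J) = 1/(J + 1/(18 - 10)) = 1/(J + 1/8) = 1/(J + ⅛) = 1/(⅛ + J))
-18299/n(101) = -18299/(8/(1 + 8*101)) = -18299/(8/(1 + 808)) = -18299/(8/809) = -18299/(8*(1/809)) = -18299/8/809 = -18299*809/8 = -14803891/8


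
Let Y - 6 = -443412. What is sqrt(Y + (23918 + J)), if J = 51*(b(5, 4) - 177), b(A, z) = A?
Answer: 14*I*sqrt(2185) ≈ 654.42*I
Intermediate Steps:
Y = -443406 (Y = 6 - 443412 = -443406)
J = -8772 (J = 51*(5 - 177) = 51*(-172) = -8772)
sqrt(Y + (23918 + J)) = sqrt(-443406 + (23918 - 8772)) = sqrt(-443406 + 15146) = sqrt(-428260) = 14*I*sqrt(2185)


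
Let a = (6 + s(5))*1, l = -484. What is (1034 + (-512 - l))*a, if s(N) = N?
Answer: 11066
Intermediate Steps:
a = 11 (a = (6 + 5)*1 = 11*1 = 11)
(1034 + (-512 - l))*a = (1034 + (-512 - 1*(-484)))*11 = (1034 + (-512 + 484))*11 = (1034 - 28)*11 = 1006*11 = 11066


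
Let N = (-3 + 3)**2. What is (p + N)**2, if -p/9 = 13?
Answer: 13689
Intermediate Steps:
p = -117 (p = -9*13 = -117)
N = 0 (N = 0**2 = 0)
(p + N)**2 = (-117 + 0)**2 = (-117)**2 = 13689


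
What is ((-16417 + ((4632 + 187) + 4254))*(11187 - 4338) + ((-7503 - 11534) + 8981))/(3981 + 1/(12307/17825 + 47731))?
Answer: -1380769902018864/109261419857 ≈ -12637.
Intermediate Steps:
((-16417 + ((4632 + 187) + 4254))*(11187 - 4338) + ((-7503 - 11534) + 8981))/(3981 + 1/(12307/17825 + 47731)) = ((-16417 + (4819 + 4254))*6849 + (-19037 + 8981))/(3981 + 1/(12307*(1/17825) + 47731)) = ((-16417 + 9073)*6849 - 10056)/(3981 + 1/(397/575 + 47731)) = (-7344*6849 - 10056)/(3981 + 1/(27445722/575)) = (-50299056 - 10056)/(3981 + 575/27445722) = -50309112/109261419857/27445722 = -50309112*27445722/109261419857 = -1380769902018864/109261419857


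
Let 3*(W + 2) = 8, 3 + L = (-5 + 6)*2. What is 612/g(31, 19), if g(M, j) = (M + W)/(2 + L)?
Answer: 1836/95 ≈ 19.326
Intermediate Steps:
L = -1 (L = -3 + (-5 + 6)*2 = -3 + 1*2 = -3 + 2 = -1)
W = ⅔ (W = -2 + (⅓)*8 = -2 + 8/3 = ⅔ ≈ 0.66667)
g(M, j) = ⅔ + M (g(M, j) = (M + ⅔)/(2 - 1) = (⅔ + M)/1 = (⅔ + M)*1 = ⅔ + M)
612/g(31, 19) = 612/(⅔ + 31) = 612/(95/3) = 612*(3/95) = 1836/95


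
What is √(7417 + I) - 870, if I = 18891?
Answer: -870 + 2*√6577 ≈ -707.80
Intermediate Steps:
√(7417 + I) - 870 = √(7417 + 18891) - 870 = √26308 - 870 = 2*√6577 - 870 = -870 + 2*√6577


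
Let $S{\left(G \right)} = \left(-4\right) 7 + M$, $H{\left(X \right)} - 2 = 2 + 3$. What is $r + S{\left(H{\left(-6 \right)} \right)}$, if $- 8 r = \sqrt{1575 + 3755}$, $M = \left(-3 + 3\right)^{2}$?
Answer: $-28 - \frac{\sqrt{5330}}{8} \approx -37.126$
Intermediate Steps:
$H{\left(X \right)} = 7$ ($H{\left(X \right)} = 2 + \left(2 + 3\right) = 2 + 5 = 7$)
$M = 0$ ($M = 0^{2} = 0$)
$S{\left(G \right)} = -28$ ($S{\left(G \right)} = \left(-4\right) 7 + 0 = -28 + 0 = -28$)
$r = - \frac{\sqrt{5330}}{8}$ ($r = - \frac{\sqrt{1575 + 3755}}{8} = - \frac{\sqrt{5330}}{8} \approx -9.1259$)
$r + S{\left(H{\left(-6 \right)} \right)} = - \frac{\sqrt{5330}}{8} - 28 = -28 - \frac{\sqrt{5330}}{8}$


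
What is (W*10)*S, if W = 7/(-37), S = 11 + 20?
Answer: -2170/37 ≈ -58.649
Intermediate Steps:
S = 31
W = -7/37 (W = 7*(-1/37) = -7/37 ≈ -0.18919)
(W*10)*S = -7/37*10*31 = -70/37*31 = -2170/37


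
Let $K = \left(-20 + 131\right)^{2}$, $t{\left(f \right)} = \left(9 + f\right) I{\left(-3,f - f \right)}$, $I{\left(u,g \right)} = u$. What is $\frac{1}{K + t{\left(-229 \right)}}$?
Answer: $\frac{1}{12981} \approx 7.7036 \cdot 10^{-5}$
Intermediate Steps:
$t{\left(f \right)} = -27 - 3 f$ ($t{\left(f \right)} = \left(9 + f\right) \left(-3\right) = -27 - 3 f$)
$K = 12321$ ($K = 111^{2} = 12321$)
$\frac{1}{K + t{\left(-229 \right)}} = \frac{1}{12321 - -660} = \frac{1}{12321 + \left(-27 + 687\right)} = \frac{1}{12321 + 660} = \frac{1}{12981}$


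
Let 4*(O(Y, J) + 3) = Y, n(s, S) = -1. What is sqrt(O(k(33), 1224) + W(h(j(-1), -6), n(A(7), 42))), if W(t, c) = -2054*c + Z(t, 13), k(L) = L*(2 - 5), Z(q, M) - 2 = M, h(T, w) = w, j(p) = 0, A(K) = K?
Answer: sqrt(8165)/2 ≈ 45.180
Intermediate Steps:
Z(q, M) = 2 + M
k(L) = -3*L (k(L) = L*(-3) = -3*L)
O(Y, J) = -3 + Y/4
W(t, c) = 15 - 2054*c (W(t, c) = -2054*c + (2 + 13) = -2054*c + 15 = 15 - 2054*c)
sqrt(O(k(33), 1224) + W(h(j(-1), -6), n(A(7), 42))) = sqrt((-3 + (-3*33)/4) + (15 - 2054*(-1))) = sqrt((-3 + (1/4)*(-99)) + (15 + 2054)) = sqrt((-3 - 99/4) + 2069) = sqrt(-111/4 + 2069) = sqrt(8165/4) = sqrt(8165)/2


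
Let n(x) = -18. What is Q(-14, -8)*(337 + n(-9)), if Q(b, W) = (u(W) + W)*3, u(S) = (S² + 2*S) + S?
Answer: 30624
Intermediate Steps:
u(S) = S² + 3*S
Q(b, W) = 3*W + 3*W*(3 + W) (Q(b, W) = (W*(3 + W) + W)*3 = (W + W*(3 + W))*3 = 3*W + 3*W*(3 + W))
Q(-14, -8)*(337 + n(-9)) = (3*(-8)*(4 - 8))*(337 - 18) = (3*(-8)*(-4))*319 = 96*319 = 30624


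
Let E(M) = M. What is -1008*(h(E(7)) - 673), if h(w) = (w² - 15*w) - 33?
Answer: 768096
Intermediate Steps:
h(w) = -33 + w² - 15*w
-1008*(h(E(7)) - 673) = -1008*((-33 + 7² - 15*7) - 673) = -1008*((-33 + 49 - 105) - 673) = -1008*(-89 - 673) = -1008*(-762) = 768096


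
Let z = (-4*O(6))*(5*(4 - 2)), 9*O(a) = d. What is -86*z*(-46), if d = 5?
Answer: -791200/9 ≈ -87911.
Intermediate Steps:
O(a) = 5/9 (O(a) = (1/9)*5 = 5/9)
z = -200/9 (z = (-4*5/9)*(5*(4 - 2)) = -100*2/9 = -20/9*10 = -200/9 ≈ -22.222)
-86*z*(-46) = -86*(-200/9)*(-46) = (17200/9)*(-46) = -791200/9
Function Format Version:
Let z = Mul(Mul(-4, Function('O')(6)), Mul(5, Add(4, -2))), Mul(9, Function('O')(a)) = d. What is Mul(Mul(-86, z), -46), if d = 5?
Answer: Rational(-791200, 9) ≈ -87911.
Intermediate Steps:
Function('O')(a) = Rational(5, 9) (Function('O')(a) = Mul(Rational(1, 9), 5) = Rational(5, 9))
z = Rational(-200, 9) (z = Mul(Mul(-4, Rational(5, 9)), Mul(5, Add(4, -2))) = Mul(Rational(-20, 9), Mul(5, 2)) = Mul(Rational(-20, 9), 10) = Rational(-200, 9) ≈ -22.222)
Mul(Mul(-86, z), -46) = Mul(Mul(-86, Rational(-200, 9)), -46) = Mul(Rational(17200, 9), -46) = Rational(-791200, 9)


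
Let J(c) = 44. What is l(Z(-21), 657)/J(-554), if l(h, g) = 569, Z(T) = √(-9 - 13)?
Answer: 569/44 ≈ 12.932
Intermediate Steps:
Z(T) = I*√22 (Z(T) = √(-22) = I*√22)
l(Z(-21), 657)/J(-554) = 569/44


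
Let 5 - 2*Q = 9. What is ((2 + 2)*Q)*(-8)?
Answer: 64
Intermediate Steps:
Q = -2 (Q = 5/2 - ½*9 = 5/2 - 9/2 = -2)
((2 + 2)*Q)*(-8) = ((2 + 2)*(-2))*(-8) = (4*(-2))*(-8) = -8*(-8) = 64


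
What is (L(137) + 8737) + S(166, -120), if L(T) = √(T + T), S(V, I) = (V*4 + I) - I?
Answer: 9401 + √274 ≈ 9417.5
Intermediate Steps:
S(V, I) = 4*V (S(V, I) = (4*V + I) - I = (I + 4*V) - I = 4*V)
L(T) = √2*√T (L(T) = √(2*T) = √2*√T)
(L(137) + 8737) + S(166, -120) = (√2*√137 + 8737) + 4*166 = (√274 + 8737) + 664 = (8737 + √274) + 664 = 9401 + √274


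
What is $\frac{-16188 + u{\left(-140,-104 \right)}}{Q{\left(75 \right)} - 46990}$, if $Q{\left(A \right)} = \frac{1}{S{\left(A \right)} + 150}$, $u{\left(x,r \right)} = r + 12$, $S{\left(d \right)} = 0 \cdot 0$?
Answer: $\frac{2442000}{7048499} \approx 0.34646$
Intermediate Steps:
$S{\left(d \right)} = 0$
$u{\left(x,r \right)} = 12 + r$
$Q{\left(A \right)} = \frac{1}{150}$ ($Q{\left(A \right)} = \frac{1}{0 + 150} = \frac{1}{150}$)
$\frac{-16188 + u{\left(-140,-104 \right)}}{Q{\left(75 \right)} - 46990} = \frac{-16188 + \left(12 - 104\right)}{\frac{1}{150} - 46990} = \frac{-16188 - 92}{- \frac{7048499}{150}} = \left(-16280\right) \left(- \frac{150}{7048499}\right) = \frac{2442000}{7048499}$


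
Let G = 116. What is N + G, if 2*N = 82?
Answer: 157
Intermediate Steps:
N = 41 (N = (1/2)*82 = 41)
N + G = 41 + 116 = 157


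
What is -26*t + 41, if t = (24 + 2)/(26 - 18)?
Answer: -87/2 ≈ -43.500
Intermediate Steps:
t = 13/4 (t = 26/8 = 26*(⅛) = 13/4 ≈ 3.2500)
-26*t + 41 = -26*13/4 + 41 = -169/2 + 41 = -87/2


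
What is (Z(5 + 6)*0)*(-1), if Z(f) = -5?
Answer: 0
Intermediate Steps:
(Z(5 + 6)*0)*(-1) = -5*0*(-1) = 0*(-1) = 0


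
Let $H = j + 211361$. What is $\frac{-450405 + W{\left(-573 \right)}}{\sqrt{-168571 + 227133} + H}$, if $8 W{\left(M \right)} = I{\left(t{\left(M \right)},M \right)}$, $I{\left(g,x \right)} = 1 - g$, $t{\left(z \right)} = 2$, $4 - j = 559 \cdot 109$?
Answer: $- \frac{271024978297}{90521319176} + \frac{3603241 \sqrt{58562}}{181042638352} \approx -2.9892$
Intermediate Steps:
$j = -60927$ ($j = 4 - 559 \cdot 109 = 4 - 60931 = -60927$)
$W{\left(M \right)} = - \frac{1}{8}$ ($W{\left(M \right)} = \frac{1 - 2}{8} = \frac{1}{8} \left(-1\right) = - \frac{1}{8}$)
$H = 150434$ ($H = -60927 + 211361 = 150434$)
$\frac{-450405 + W{\left(-573 \right)}}{\sqrt{-168571 + 227133} + H} = \frac{-450405 - \frac{1}{8}}{\sqrt{-168571 + 227133} + 150434} = - \frac{3603241}{8 \left(\sqrt{58562} + 150434\right)} = - \frac{3603241}{8 \left(150434 + \sqrt{58562}\right)}$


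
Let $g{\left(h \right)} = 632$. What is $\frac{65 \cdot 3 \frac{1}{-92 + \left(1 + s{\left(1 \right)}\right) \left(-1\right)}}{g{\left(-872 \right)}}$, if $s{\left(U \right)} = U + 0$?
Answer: $- \frac{195}{59408} \approx -0.0032824$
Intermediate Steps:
$s{\left(U \right)} = U$
$\frac{65 \cdot 3 \frac{1}{-92 + \left(1 + s{\left(1 \right)}\right) \left(-1\right)}}{g{\left(-872 \right)}} = \frac{65 \cdot 3 \frac{1}{-92 + \left(1 + 1\right) \left(-1\right)}}{632} = \frac{195}{-92 + 2 \left(-1\right)} \frac{1}{632} = \frac{195}{-92 - 2} \cdot \frac{1}{632} = \frac{195}{-94} \cdot \frac{1}{632} = 195 \left(- \frac{1}{94}\right) \frac{1}{632} = \left(- \frac{195}{94}\right) \frac{1}{632} = - \frac{195}{59408}$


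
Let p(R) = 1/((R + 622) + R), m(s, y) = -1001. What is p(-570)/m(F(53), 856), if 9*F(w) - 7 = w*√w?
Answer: 1/518518 ≈ 1.9286e-6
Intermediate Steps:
F(w) = 7/9 + w^(3/2)/9 (F(w) = 7/9 + (w*√w)/9 = 7/9 + w^(3/2)/9)
p(R) = 1/(622 + 2*R) (p(R) = 1/((622 + R) + R) = 1/(622 + 2*R))
p(-570)/m(F(53), 856) = (1/(2*(311 - 570)))/(-1001) = ((½)/(-259))*(-1/1001) = ((½)*(-1/259))*(-1/1001) = -1/518*(-1/1001) = 1/518518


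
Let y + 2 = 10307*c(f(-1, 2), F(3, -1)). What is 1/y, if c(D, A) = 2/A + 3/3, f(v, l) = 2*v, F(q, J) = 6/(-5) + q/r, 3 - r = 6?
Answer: 1/935 ≈ 0.0010695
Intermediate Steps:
r = -3 (r = 3 - 1*6 = 3 - 6 = -3)
F(q, J) = -6/5 - q/3 (F(q, J) = 6/(-5) + q/(-3) = 6*(-⅕) + q*(-⅓) = -6/5 - q/3)
c(D, A) = 1 + 2/A (c(D, A) = 2/A + 3*(⅓) = 2/A + 1 = 1 + 2/A)
y = 935 (y = -2 + 10307*((2 + (-6/5 - ⅓*3))/(-6/5 - ⅓*3)) = -2 + 10307*((2 + (-6/5 - 1))/(-6/5 - 1)) = -2 + 10307*((2 - 11/5)/(-11/5)) = -2 + 10307*(-5/11*(-⅕)) = -2 + 10307*(1/11) = -2 + 937 = 935)
1/y = 1/935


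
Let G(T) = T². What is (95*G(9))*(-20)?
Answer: -153900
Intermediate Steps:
(95*G(9))*(-20) = (95*9²)*(-20) = (95*81)*(-20) = 7695*(-20) = -153900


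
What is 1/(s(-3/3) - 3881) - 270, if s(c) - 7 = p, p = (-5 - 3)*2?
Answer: -1050301/3890 ≈ -270.00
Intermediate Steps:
p = -16 (p = -8*2 = -16)
s(c) = -9 (s(c) = 7 - 16 = -9)
1/(s(-3/3) - 3881) - 270 = 1/(-9 - 3881) - 270 = 1/(-3890) - 270 = -1/3890 - 270 = -1050301/3890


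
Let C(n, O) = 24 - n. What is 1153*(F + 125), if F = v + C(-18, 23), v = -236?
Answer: -79557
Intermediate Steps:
F = -194 (F = -236 + (24 - 1*(-18)) = -236 + (24 + 18) = -236 + 42 = -194)
1153*(F + 125) = 1153*(-194 + 125) = 1153*(-69) = -79557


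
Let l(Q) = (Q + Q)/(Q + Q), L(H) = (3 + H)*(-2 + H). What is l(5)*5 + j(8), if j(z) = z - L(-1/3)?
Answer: 173/9 ≈ 19.222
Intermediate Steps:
L(H) = (-2 + H)*(3 + H)
l(Q) = 1 (l(Q) = (2*Q)/((2*Q)) = (2*Q)*(1/(2*Q)) = 1)
j(z) = 56/9 + z (j(z) = z - (-6 - 1/3 + (-1/3)²) = z - (-6 - 1*⅓ + (-1*⅓)²) = z - (-6 - ⅓ + (-⅓)²) = z - (-6 - ⅓ + ⅑) = z - 1*(-56/9) = z + 56/9 = 56/9 + z)
l(5)*5 + j(8) = 1*5 + (56/9 + 8) = 5 + 128/9 = 173/9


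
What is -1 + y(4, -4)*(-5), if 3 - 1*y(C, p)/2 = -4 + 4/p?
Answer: -81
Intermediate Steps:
y(C, p) = 14 - 8/p (y(C, p) = 6 - 2*(-4 + 4/p) = 6 + (8 - 8/p) = 14 - 8/p)
-1 + y(4, -4)*(-5) = -1 + (14 - 8/(-4))*(-5) = -1 + (14 - 8*(-1/4))*(-5) = -1 + (14 + 2)*(-5) = -1 + 16*(-5) = -1 - 80 = -81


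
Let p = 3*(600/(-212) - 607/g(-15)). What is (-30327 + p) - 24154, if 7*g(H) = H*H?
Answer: -216820922/3975 ≈ -54546.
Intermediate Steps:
g(H) = H**2/7 (g(H) = (H*H)/7 = H**2/7)
p = -258947/3975 (p = 3*(600/(-212) - 607/((1/7)*(-15)**2)) = 3*(600*(-1/212) - 607/((1/7)*225)) = 3*(-150/53 - 607/225/7) = 3*(-150/53 - 607*7/225) = 3*(-150/53 - 4249/225) = 3*(-258947/11925) = -258947/3975 ≈ -65.144)
(-30327 + p) - 24154 = (-30327 - 258947/3975) - 24154 = -120808772/3975 - 24154 = -216820922/3975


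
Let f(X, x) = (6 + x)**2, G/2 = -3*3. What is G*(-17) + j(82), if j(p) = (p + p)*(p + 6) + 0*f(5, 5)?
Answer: 14738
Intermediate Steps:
G = -18 (G = 2*(-3*3) = 2*(-9) = -18)
j(p) = 2*p*(6 + p) (j(p) = (p + p)*(p + 6) + 0*(6 + 5)**2 = (2*p)*(6 + p) + 0*11**2 = 2*p*(6 + p) + 0*121 = 2*p*(6 + p) + 0 = 2*p*(6 + p))
G*(-17) + j(82) = -18*(-17) + 2*82*(6 + 82) = 306 + 2*82*88 = 306 + 14432 = 14738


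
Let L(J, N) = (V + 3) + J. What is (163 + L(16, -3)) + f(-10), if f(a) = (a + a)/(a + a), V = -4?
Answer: 179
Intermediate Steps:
L(J, N) = -1 + J (L(J, N) = (-4 + 3) + J = -1 + J)
f(a) = 1 (f(a) = (2*a)/((2*a)) = (2*a)*(1/(2*a)) = 1)
(163 + L(16, -3)) + f(-10) = (163 + (-1 + 16)) + 1 = (163 + 15) + 1 = 178 + 1 = 179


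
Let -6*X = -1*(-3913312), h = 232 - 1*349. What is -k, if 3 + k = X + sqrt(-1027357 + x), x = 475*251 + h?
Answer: 1956665/3 - I*sqrt(908249) ≈ 6.5222e+5 - 953.02*I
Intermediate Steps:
h = -117 (h = 232 - 349 = -117)
x = 119108 (x = 475*251 - 117 = 119225 - 117 = 119108)
X = -1956656/3 (X = -(-1)*(-3913312)/6 = -1/6*3913312 = -1956656/3 ≈ -6.5222e+5)
k = -1956665/3 + I*sqrt(908249) (k = -3 + (-1956656/3 + sqrt(-1027357 + 119108)) = -3 + (-1956656/3 + sqrt(-908249)) = -3 + (-1956656/3 + I*sqrt(908249)) = -1956665/3 + I*sqrt(908249) ≈ -6.5222e+5 + 953.02*I)
-k = -(-1956665/3 + I*sqrt(908249)) = 1956665/3 - I*sqrt(908249)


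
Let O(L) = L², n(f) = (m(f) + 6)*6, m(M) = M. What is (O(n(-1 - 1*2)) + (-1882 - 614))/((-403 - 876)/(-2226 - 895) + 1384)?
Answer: -6778812/4320743 ≈ -1.5689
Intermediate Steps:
n(f) = 36 + 6*f (n(f) = (f + 6)*6 = (6 + f)*6 = 36 + 6*f)
(O(n(-1 - 1*2)) + (-1882 - 614))/((-403 - 876)/(-2226 - 895) + 1384) = ((36 + 6*(-1 - 1*2))² + (-1882 - 614))/((-403 - 876)/(-2226 - 895) + 1384) = ((36 + 6*(-1 - 2))² - 2496)/(-1279/(-3121) + 1384) = ((36 + 6*(-3))² - 2496)/(-1279*(-1/3121) + 1384) = ((36 - 18)² - 2496)/(1279/3121 + 1384) = (18² - 2496)/(4320743/3121) = (324 - 2496)*(3121/4320743) = -2172*3121/4320743 = -6778812/4320743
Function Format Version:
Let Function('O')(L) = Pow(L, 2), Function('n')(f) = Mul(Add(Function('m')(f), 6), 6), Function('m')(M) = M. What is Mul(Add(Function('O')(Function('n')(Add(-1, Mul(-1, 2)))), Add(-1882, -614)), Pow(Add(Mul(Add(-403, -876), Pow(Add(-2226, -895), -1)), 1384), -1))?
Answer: Rational(-6778812, 4320743) ≈ -1.5689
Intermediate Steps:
Function('n')(f) = Add(36, Mul(6, f)) (Function('n')(f) = Mul(Add(f, 6), 6) = Mul(Add(6, f), 6) = Add(36, Mul(6, f)))
Mul(Add(Function('O')(Function('n')(Add(-1, Mul(-1, 2)))), Add(-1882, -614)), Pow(Add(Mul(Add(-403, -876), Pow(Add(-2226, -895), -1)), 1384), -1)) = Mul(Add(Pow(Add(36, Mul(6, Add(-1, Mul(-1, 2)))), 2), Add(-1882, -614)), Pow(Add(Mul(Add(-403, -876), Pow(Add(-2226, -895), -1)), 1384), -1)) = Mul(Add(Pow(Add(36, Mul(6, Add(-1, -2))), 2), -2496), Pow(Add(Mul(-1279, Pow(-3121, -1)), 1384), -1)) = Mul(Add(Pow(Add(36, Mul(6, -3)), 2), -2496), Pow(Add(Mul(-1279, Rational(-1, 3121)), 1384), -1)) = Mul(Add(Pow(Add(36, -18), 2), -2496), Pow(Add(Rational(1279, 3121), 1384), -1)) = Mul(Add(Pow(18, 2), -2496), Pow(Rational(4320743, 3121), -1)) = Mul(Add(324, -2496), Rational(3121, 4320743)) = Mul(-2172, Rational(3121, 4320743)) = Rational(-6778812, 4320743)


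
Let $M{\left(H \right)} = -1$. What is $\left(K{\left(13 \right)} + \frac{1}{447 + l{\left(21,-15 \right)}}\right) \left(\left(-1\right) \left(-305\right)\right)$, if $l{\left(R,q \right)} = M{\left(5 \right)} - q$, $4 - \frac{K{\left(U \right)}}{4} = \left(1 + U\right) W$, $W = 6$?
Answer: $- \frac{44993295}{461} \approx -97599.0$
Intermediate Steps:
$K{\left(U \right)} = -8 - 24 U$ ($K{\left(U \right)} = 16 - 4 \left(1 + U\right) 6 = 16 - 4 \left(6 + 6 U\right) = 16 - \left(24 + 24 U\right) = -8 - 24 U$)
$l{\left(R,q \right)} = -1 - q$
$\left(K{\left(13 \right)} + \frac{1}{447 + l{\left(21,-15 \right)}}\right) \left(\left(-1\right) \left(-305\right)\right) = \left(\left(-8 - 312\right) + \frac{1}{447 - -14}\right) \left(\left(-1\right) \left(-305\right)\right) = \left(\left(-8 - 312\right) + \frac{1}{447 + \left(-1 + 15\right)}\right) 305 = \left(-320 + \frac{1}{447 + 14}\right) 305 = \left(-320 + \frac{1}{461}\right) 305 = \left(- \frac{147519}{461}\right) 305 = - \frac{44993295}{461}$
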